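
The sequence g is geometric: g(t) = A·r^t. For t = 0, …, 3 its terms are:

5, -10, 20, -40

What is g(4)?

Consecutive ratio: -10/5 = -2, and 20/(-10) = -2, so r = -2.
Then A·(-2)^0 = 5 gives A = 5, and g(t) = 5·(-2)^t.
g(4) = 5·(-2)^4 = 80.

80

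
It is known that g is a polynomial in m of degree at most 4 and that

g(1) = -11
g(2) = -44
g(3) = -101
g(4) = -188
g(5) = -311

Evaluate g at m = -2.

4

First differences: -33, -57, -87, -123. Second differences: -24, -30, -36. Third differences: -6, -6.
Level-3 differences are constant, so g has degree 3.
Fitting a degree-3 polynomial gives g(m) = -m³ - 6m² - 8m + 4.
Then g(-2) = 4.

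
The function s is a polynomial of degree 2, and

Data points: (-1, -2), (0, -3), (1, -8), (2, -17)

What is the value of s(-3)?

-12

First differences: -1, -5, -9. Second differences: -4, -4.
Level-2 differences are constant, so s has degree 2.
Fitting a degree-2 polynomial gives s(t) = -2t² - 3t - 3.
Then s(-3) = -12.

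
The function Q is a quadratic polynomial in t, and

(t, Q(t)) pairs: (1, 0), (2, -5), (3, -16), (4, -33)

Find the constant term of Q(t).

-1

First differences: -5, -11, -17. Second differences: -6, -6.
Level-2 differences are constant, so Q has degree 2.
Fitting a degree-2 polynomial gives Q(t) = -3t² + 4t - 1.
The constant term is Q(0) = -1.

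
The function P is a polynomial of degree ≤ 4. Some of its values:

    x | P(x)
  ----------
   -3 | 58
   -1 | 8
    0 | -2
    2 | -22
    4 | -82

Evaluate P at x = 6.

-230

Write P(x) = ax^4 + bx³ + cx² + dx + e; the 5 given values yield a linear system in the 5 coefficients.
Solving, the leading coefficient vanishes, and P(x) = -x³ + x² - 8x - 2.
Then P(6) = -230.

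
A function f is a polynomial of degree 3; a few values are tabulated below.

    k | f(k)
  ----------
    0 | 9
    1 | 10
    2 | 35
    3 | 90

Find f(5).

Write f(k) = ak³ + bk² + ck + d; the 4 given values yield a linear system in the 4 coefficients.
Solving, f(k) = k³ + 9k² - 9k + 9.
Then f(5) = 314.

314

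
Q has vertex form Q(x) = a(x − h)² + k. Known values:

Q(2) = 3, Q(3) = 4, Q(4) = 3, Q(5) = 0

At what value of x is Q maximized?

First differences 1, -1, -3; second difference -2 = 2a, so a = -1.
Expanding, the x-coefficient is −2ah = 2h; matching it to the data gives h = 3, and then k = 4.
So Q(x) = -1(x − 3)² + 4.
Hence h = 3.

3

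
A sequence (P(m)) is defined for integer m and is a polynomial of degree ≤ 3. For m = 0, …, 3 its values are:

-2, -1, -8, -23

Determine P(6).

First differences: 1, -7, -15. Second differences: -8, -8.
Level-2 differences are constant, so P has degree 2.
Fitting a degree-2 polynomial gives P(m) = -4m² + 5m - 2.
Then P(6) = -116.

-116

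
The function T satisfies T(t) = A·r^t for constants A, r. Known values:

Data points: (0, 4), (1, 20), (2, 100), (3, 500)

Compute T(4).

2500

Consecutive ratio: 20/4 = 5, and 100/20 = 5, so r = 5.
Then A·5^0 = 4 gives A = 4, and T(t) = 4·5^t.
T(4) = 4·5^4 = 2500.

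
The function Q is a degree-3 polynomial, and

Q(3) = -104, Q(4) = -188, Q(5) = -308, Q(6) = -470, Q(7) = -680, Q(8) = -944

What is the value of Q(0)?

First differences: -84, -120, -162, -210, -264. Second differences: -36, -42, -48, -54. Third differences: -6, -6, -6.
Level-3 differences are constant, so Q has degree 3.
Fitting a degree-3 polynomial gives Q(m) = -m³ - 6m² - 5m - 8.
Then Q(0) = -8.

-8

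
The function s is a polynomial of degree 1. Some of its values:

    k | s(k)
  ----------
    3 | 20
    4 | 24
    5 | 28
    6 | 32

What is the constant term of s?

8

First differences: 4, 4, 4.
Level-1 differences are constant, so s has degree 1.
Fitting a degree-1 polynomial gives s(k) = 4k + 8.
The constant term is s(0) = 8.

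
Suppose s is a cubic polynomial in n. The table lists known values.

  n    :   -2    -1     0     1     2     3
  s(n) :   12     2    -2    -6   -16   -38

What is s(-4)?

74

First differences: -10, -4, -4, -10, -22. Second differences: 6, 0, -6, -12. Third differences: -6, -6, -6.
Level-3 differences are constant, so s has degree 3.
Fitting a degree-3 polynomial gives s(n) = -n³ - 3n - 2.
Then s(-4) = 74.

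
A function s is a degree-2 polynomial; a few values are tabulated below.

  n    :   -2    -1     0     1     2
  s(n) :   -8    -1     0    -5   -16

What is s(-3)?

Write s(n) = an² + bn + c; the 5 given values yield a linear system in the 3 coefficients.
Solving, s(n) = -3n² - 2n.
Then s(-3) = -21.

-21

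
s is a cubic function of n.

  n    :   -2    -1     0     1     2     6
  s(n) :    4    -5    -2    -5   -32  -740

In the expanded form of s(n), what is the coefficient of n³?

-3

Write s(n) = an³ + bn² + cn + d; the 6 given values yield a linear system in the 4 coefficients.
Solving, s(n) = -3n³ - 3n² + 3n - 2.
The coefficient of n³ is -3.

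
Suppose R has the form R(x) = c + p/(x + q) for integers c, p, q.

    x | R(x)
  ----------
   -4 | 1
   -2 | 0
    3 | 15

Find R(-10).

(R(x) − c)(x + q) = p for each data point; the three points give a linear system in c and q, then p follows.
Solving: c = 3, q = -2, p = 12, so R(x) = 3 + 12/(x − 2).
Then R(-10) = 3 + 12/(-12) = 2.

2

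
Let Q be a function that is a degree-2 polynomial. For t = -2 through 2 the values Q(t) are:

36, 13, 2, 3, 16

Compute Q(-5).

177

Write Q(t) = at² + bt + c; the 5 given values yield a linear system in the 3 coefficients.
Solving, Q(t) = 6t² - 5t + 2.
Then Q(-5) = 177.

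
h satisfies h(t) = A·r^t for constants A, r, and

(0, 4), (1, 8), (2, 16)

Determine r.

Consecutive ratio: 8/4 = 2, and 16/8 = 2, so r = 2.
Then A·2^0 = 4 gives A = 4, and h(t) = 4·2^t.

2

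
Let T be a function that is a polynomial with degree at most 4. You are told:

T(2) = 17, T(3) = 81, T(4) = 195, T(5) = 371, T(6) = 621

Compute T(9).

1935

Write T(x) = ax^4 + bx³ + cx² + dx + e; the 5 given values yield a linear system in the 5 coefficients.
Solving, the leading coefficient vanishes, and T(x) = 2x³ + 7x² - 9x - 9.
Then T(9) = 1935.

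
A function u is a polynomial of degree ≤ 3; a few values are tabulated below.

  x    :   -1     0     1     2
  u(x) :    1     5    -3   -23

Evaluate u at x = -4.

Write u(x) = ax³ + bx² + cx + d; the 4 given values yield a linear system in the 4 coefficients.
Solving, the leading coefficient vanishes, and u(x) = -6x² - 2x + 5.
Then u(-4) = -83.

-83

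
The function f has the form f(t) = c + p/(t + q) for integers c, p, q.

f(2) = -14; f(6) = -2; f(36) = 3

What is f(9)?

0

(f(t) − c)(t + q) = p for each data point; the three points give a linear system in c and q, then p follows.
Solving: c = 4, q = 0, p = -36, so f(t) = 4 − 36/(t + 0).
Then f(9) = 4 − 36/9 = 0.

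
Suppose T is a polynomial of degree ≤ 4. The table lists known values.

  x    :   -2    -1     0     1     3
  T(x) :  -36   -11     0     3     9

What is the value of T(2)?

Write T(x) = ax^4 + bx³ + cx² + dx + e; the 5 given values yield a linear system in the 5 coefficients.
Solving, the leading coefficient vanishes, and T(x) = x³ - 4x² + 6x.
Then T(2) = 4.

4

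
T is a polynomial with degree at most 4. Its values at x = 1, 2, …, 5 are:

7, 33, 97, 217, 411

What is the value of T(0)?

Write T(x) = ax^4 + bx³ + cx² + dx + e; the 5 given values yield a linear system in the 5 coefficients.
Solving, the leading coefficient vanishes, and T(x) = 3x³ + x² + 2x + 1.
Then T(0) = 1.

1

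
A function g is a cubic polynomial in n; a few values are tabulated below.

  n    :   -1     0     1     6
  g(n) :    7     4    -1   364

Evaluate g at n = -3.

Write g(n) = an³ + bn² + cn + d; the 4 given values yield a linear system in the 4 coefficients.
Solving, g(n) = 2n³ - n² - 6n + 4.
Then g(-3) = -41.

-41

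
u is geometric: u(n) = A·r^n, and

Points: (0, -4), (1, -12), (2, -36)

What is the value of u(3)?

-108

Consecutive ratio: -12/(-4) = 3, and -36/(-12) = 3, so r = 3.
Then A·3^0 = -4 gives A = -4, and u(n) = -4·3^n.
u(3) = -4·3^3 = -108.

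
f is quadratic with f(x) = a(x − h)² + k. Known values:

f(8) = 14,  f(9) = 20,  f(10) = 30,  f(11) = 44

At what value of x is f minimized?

First differences 6, 10, 14; second difference 4 = 2a, so a = 2.
Expanding, the x-coefficient is −2ah = -4h; matching it to the data gives h = 7, and then k = 12.
So f(x) = 2(x − 7)² + 12.
Hence h = 7.

7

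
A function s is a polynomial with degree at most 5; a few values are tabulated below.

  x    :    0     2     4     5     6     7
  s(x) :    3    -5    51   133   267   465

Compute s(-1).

1

Write s(x) = ax^5 + bx^4 + cx³ + dx² + ex + p; the 6 given values yield a linear system in the 6 coefficients.
Solving, the top 2 coefficients vanish, and s(x) = 2x³ - 4x² - 4x + 3.
Then s(-1) = 1.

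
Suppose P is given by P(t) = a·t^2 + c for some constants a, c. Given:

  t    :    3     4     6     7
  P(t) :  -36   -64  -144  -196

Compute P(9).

-324

From P(3) = -36 and P(4) = -64: 9a + c = -36 and 16a + c = -64.
Subtracting: 7a = -28, so a = -4; then c = -36 − (-4)·9 = 0.
So P(t) = -4t² + 0, and P(9) = -324.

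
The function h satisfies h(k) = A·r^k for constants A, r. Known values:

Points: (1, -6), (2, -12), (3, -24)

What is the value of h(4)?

Consecutive ratio: -12/(-6) = 2, and -24/(-12) = 2, so r = 2.
Then A·2^1 = -6 gives A = -3, and h(k) = -3·2^k.
h(4) = -3·2^4 = -48.

-48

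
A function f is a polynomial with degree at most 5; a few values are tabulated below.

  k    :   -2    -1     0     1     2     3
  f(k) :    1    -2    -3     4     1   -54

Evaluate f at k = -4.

-131

First differences: -3, -1, 7, -3, -55. Second differences: 2, 8, -10, -52. Third differences: 6, -18, -42. Fourth differences: -24, -24.
Level-4 differences are constant, so f has degree 4.
Fitting a degree-4 polynomial gives f(k) = -k^4 - k³ + 5k² + 4k - 3.
Then f(-4) = -131.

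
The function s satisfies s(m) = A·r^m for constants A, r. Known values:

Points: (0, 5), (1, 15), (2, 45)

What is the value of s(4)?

Consecutive ratio: 15/5 = 3, and 45/15 = 3, so r = 3.
Then A·3^0 = 5 gives A = 5, and s(m) = 5·3^m.
s(4) = 5·3^4 = 405.

405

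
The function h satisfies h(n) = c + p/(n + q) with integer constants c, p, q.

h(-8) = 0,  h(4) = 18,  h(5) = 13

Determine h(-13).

(h(n) − c)(n + q) = p for each data point; the three points give a linear system in c and q, then p follows.
Solving: c = 3, q = -2, p = 30, so h(n) = 3 + 30/(n − 2).
Then h(-13) = 3 + 30/(-15) = 1.

1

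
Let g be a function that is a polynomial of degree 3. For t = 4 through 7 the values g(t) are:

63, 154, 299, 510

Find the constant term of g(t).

-1

Write g(t) = at³ + bt² + ct + d; the 4 given values yield a linear system in the 4 coefficients.
Solving, g(t) = 2t³ - 3t² - 4t - 1.
The constant term is g(0) = -1.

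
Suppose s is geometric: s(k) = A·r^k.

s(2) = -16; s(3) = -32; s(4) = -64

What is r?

2

Consecutive ratio: -32/(-16) = 2, and -64/(-32) = 2, so r = 2.
Then A·2^2 = -16 gives A = -4, and s(k) = -4·2^k.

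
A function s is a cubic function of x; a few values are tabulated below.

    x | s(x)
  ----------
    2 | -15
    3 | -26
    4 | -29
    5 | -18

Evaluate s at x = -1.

6

Write s(x) = ax³ + bx² + cx + d; the 4 given values yield a linear system in the 4 coefficients.
Solving, s(x) = x³ - 5x² - 5x + 7.
Then s(-1) = 6.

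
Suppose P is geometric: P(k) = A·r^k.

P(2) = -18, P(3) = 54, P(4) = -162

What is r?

Consecutive ratio: 54/(-18) = -3, and -162/54 = -3, so r = -3.
Then A·(-3)^2 = -18 gives A = -2, and P(k) = -2·(-3)^k.

-3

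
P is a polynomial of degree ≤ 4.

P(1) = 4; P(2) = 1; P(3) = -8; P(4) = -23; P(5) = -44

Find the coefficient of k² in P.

First differences: -3, -9, -15, -21. Second differences: -6, -6, -6.
Level-2 differences are constant, so P has degree 2.
Fitting a degree-2 polynomial gives P(k) = -3k² + 6k + 1.
The coefficient of k² is -3.

-3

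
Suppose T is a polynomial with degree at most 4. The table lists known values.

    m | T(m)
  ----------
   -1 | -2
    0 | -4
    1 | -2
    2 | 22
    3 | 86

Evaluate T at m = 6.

First differences: -2, 2, 24, 64. Second differences: 4, 22, 40. Third differences: 18, 18.
Level-3 differences are constant, so T has degree 3.
Fitting a degree-3 polynomial gives T(m) = 3m³ + 2m² - 3m - 4.
Then T(6) = 698.

698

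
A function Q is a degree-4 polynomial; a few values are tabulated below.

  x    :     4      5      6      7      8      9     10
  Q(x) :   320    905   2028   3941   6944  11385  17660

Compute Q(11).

First differences: 585, 1123, 1913, 3003, 4441, 6275. Second differences: 538, 790, 1090, 1438, 1834. Third differences: 252, 300, 348, 396. Fourth differences: 48, 48, 48.
Level-4 differences are constant, so Q has degree 4.
Fitting a degree-4 polynomial gives Q(x) = 2x^4 - 2x³ - 3x² - 4x.
Then Q(11) = 26213.

26213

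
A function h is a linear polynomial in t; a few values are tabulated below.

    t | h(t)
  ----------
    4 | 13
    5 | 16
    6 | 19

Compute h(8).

First differences: 3, 3.
Level-1 differences are constant, so h has degree 1.
Fitting a degree-1 polynomial gives h(t) = 3t + 1.
Then h(8) = 25.

25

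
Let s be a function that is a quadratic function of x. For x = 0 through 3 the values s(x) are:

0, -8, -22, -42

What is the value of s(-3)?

First differences: -8, -14, -20. Second differences: -6, -6.
Level-2 differences are constant, so s has degree 2.
Fitting a degree-2 polynomial gives s(x) = -3x² - 5x.
Then s(-3) = -12.

-12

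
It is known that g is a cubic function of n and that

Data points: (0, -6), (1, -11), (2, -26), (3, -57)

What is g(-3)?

9

Write g(n) = an³ + bn² + cn + d; the 4 given values yield a linear system in the 4 coefficients.
Solving, g(n) = -n³ - 2n² - 2n - 6.
Then g(-3) = 9.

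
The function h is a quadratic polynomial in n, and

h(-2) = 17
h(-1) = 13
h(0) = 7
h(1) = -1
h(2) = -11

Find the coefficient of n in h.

First differences: -4, -6, -8, -10. Second differences: -2, -2, -2.
Level-2 differences are constant, so h has degree 2.
Fitting a degree-2 polynomial gives h(n) = -n² - 7n + 7.
The coefficient of n is -7.

-7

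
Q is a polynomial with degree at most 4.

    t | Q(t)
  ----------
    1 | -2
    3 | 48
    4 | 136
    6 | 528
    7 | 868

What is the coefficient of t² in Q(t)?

Write Q(t) = at^4 + bt³ + ct² + dt + e; the 5 given values yield a linear system in the 5 coefficients.
Solving, the leading coefficient vanishes, and Q(t) = 3t³ - 3t² - 2t.
The coefficient of t² is -3.

-3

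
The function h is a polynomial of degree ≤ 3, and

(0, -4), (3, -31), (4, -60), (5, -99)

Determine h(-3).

-67

Write h(t) = at³ + bt² + ct + d; the 4 given values yield a linear system in the 4 coefficients.
Solving, the leading coefficient vanishes, and h(t) = -5t² + 6t - 4.
Then h(-3) = -67.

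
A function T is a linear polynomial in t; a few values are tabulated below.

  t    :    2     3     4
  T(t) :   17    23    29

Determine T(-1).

-1

First differences: 6, 6.
Level-1 differences are constant, so T has degree 1.
Fitting a degree-1 polynomial gives T(t) = 6t + 5.
Then T(-1) = -1.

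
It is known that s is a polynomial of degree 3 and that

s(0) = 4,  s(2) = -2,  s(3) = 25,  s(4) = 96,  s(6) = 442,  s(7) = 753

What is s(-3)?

-107

Write s(x) = ax³ + bx² + cx + d; the 6 given values yield a linear system in the 4 coefficients.
Solving, s(x) = 3x³ - 5x² - 5x + 4.
Then s(-3) = -107.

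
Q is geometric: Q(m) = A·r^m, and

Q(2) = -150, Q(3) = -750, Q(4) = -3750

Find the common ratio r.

Consecutive ratio: -750/(-150) = 5, and -3750/(-750) = 5, so r = 5.
Then A·5^2 = -150 gives A = -6, and Q(m) = -6·5^m.

5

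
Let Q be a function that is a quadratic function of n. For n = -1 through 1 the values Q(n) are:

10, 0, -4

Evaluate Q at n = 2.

Write Q(n) = an² + bn + c; the 3 given values yield a linear system in the 3 coefficients.
Solving, Q(n) = 3n² - 7n.
Then Q(2) = -2.

-2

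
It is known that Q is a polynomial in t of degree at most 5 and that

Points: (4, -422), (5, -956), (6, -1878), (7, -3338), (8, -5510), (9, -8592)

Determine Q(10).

First differences: -534, -922, -1460, -2172, -3082. Second differences: -388, -538, -712, -910. Third differences: -150, -174, -198. Fourth differences: -24, -24.
Level-4 differences are constant, so Q has degree 4.
Fitting a degree-4 polynomial gives Q(t) = -t^4 - 3t³ + 2t² - 6.
Then Q(10) = -12806.

-12806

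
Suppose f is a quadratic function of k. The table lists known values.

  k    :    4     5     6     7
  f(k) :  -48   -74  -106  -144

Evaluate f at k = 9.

First differences: -26, -32, -38. Second differences: -6, -6.
Level-2 differences are constant, so f has degree 2.
Fitting a degree-2 polynomial gives f(k) = -3k² + k - 4.
Then f(9) = -238.

-238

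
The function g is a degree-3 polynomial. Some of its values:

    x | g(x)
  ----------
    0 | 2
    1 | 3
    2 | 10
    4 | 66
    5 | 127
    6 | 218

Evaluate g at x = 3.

29

Write g(x) = ax³ + bx² + cx + d; the 6 given values yield a linear system in the 4 coefficients.
Solving, g(x) = x³ + 2.
Then g(3) = 29.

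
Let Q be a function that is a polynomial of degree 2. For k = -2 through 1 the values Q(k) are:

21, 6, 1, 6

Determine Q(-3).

46

Write Q(k) = ak² + bk + c; the 4 given values yield a linear system in the 3 coefficients.
Solving, Q(k) = 5k² + 1.
Then Q(-3) = 46.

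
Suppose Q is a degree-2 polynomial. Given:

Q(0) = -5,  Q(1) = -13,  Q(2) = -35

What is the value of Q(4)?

-121

Write Q(k) = ak² + bk + c; the 3 given values yield a linear system in the 3 coefficients.
Solving, Q(k) = -7k² - k - 5.
Then Q(4) = -121.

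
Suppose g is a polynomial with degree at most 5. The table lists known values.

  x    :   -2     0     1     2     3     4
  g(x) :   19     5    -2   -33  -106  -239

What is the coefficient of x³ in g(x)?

-3

Write g(x) = ax^5 + bx^4 + cx³ + dx² + ex + p; the 6 given values yield a linear system in the 6 coefficients.
Solving, the top 2 coefficients vanish, and g(x) = -3x³ - 3x² - x + 5.
The coefficient of x³ is -3.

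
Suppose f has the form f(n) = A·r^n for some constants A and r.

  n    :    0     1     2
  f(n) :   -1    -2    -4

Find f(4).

-16

Consecutive ratio: -2/(-1) = 2, and -4/(-2) = 2, so r = 2.
Then A·2^0 = -1 gives A = -1, and f(n) = -1·2^n.
f(4) = -1·2^4 = -16.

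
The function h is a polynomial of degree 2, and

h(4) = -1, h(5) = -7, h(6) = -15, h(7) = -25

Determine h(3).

3

First differences: -6, -8, -10. Second differences: -2, -2.
Level-2 differences are constant, so h has degree 2.
Fitting a degree-2 polynomial gives h(n) = -n² + 3n + 3.
Then h(3) = 3.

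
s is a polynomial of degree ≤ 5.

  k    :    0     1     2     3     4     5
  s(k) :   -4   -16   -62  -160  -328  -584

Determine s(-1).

-8

Write s(k) = ak^5 + bk^4 + ck³ + dk² + ek + p; the 6 given values yield a linear system in the 6 coefficients.
Solving, the top 2 coefficients vanish, and s(k) = -3k³ - 8k² - k - 4.
Then s(-1) = -8.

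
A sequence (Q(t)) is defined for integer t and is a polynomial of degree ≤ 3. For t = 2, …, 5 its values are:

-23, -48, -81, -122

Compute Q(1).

-6

First differences: -25, -33, -41. Second differences: -8, -8.
Level-2 differences are constant, so Q has degree 2.
Fitting a degree-2 polynomial gives Q(t) = -4t² - 5t + 3.
Then Q(1) = -6.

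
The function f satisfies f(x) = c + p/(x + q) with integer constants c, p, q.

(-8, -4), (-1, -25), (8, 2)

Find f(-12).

(f(x) − c)(x + q) = p for each data point; the three points give a linear system in c and q, then p follows.
Solving: c = -1, q = 0, p = 24, so f(x) = -1 + 24/(x + 0).
Then f(-12) = -1 + 24/(-12) = -3.

-3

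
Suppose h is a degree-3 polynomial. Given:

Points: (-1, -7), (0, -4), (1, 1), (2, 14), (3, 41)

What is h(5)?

First differences: 3, 5, 13, 27. Second differences: 2, 8, 14. Third differences: 6, 6.
Level-3 differences are constant, so h has degree 3.
Fitting a degree-3 polynomial gives h(x) = x³ + x² + 3x - 4.
Then h(5) = 161.

161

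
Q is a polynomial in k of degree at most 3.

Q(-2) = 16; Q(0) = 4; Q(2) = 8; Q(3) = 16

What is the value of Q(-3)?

Write Q(k) = ak³ + bk² + ck + d; the 4 given values yield a linear system in the 4 coefficients.
Solving, the leading coefficient vanishes, and Q(k) = 2k² - 2k + 4.
Then Q(-3) = 28.

28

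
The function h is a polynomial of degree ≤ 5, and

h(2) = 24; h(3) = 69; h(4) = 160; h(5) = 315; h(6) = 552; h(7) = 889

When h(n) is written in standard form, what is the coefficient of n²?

-4

Write h(n) = an^5 + bn^4 + cn³ + dn² + en + p; the 6 given values yield a linear system in the 6 coefficients.
Solving, the top 2 coefficients vanish, and h(n) = 3n³ - 4n² + 8n.
The coefficient of n² is -4.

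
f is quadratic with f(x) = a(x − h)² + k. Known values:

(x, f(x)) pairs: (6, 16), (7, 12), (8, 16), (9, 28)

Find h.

First differences -4, 4, 12; second difference 8 = 2a, so a = 4.
Expanding, the x-coefficient is −2ah = -8h; matching it to the data gives h = 7, and then k = 12.
So f(x) = 4(x − 7)² + 12.
Hence h = 7.

7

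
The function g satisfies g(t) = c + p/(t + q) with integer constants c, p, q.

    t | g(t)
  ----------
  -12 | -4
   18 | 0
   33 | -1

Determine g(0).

(g(t) − c)(t + q) = p for each data point; the three points give a linear system in c and q, then p follows.
Solving: c = -2, q = -3, p = 30, so g(t) = -2 + 30/(t − 3).
Then g(0) = -2 + 30/(-3) = -12.

-12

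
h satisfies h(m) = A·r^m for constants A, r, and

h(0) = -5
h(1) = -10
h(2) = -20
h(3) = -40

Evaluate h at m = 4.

-80

Consecutive ratio: -10/(-5) = 2, and -20/(-10) = 2, so r = 2.
Then A·2^0 = -5 gives A = -5, and h(m) = -5·2^m.
h(4) = -5·2^4 = -80.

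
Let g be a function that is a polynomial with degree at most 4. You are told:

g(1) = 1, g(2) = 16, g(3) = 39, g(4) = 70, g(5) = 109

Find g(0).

-6

First differences: 15, 23, 31, 39. Second differences: 8, 8, 8.
Level-2 differences are constant, so g has degree 2.
Fitting a degree-2 polynomial gives g(t) = 4t² + 3t - 6.
Then g(0) = -6.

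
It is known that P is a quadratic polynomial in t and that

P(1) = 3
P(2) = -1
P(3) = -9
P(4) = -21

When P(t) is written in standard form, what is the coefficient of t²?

-2

First differences: -4, -8, -12. Second differences: -4, -4.
Level-2 differences are constant, so P has degree 2.
Fitting a degree-2 polynomial gives P(t) = -2t² + 2t + 3.
The coefficient of t² is -2.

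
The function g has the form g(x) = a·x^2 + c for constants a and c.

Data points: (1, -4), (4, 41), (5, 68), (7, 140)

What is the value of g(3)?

20

From g(1) = -4 and g(4) = 41: 1a + c = -4 and 16a + c = 41.
Subtracting: 15a = 45, so a = 3; then c = -4 − 3·1 = -7.
So g(x) = 3x² − 7, and g(3) = 20.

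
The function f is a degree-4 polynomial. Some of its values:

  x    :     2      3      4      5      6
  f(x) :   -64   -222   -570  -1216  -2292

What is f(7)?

-3954

Write f(x) = ax^4 + bx³ + cx² + dx + e; the 5 given values yield a linear system in the 5 coefficients.
Solving, f(x) = -x^4 - 4x³ - 4x² + 3x - 6.
Then f(7) = -3954.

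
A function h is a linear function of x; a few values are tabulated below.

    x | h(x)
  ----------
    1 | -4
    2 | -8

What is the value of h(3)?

Write h(x) = ax + b; the 2 given values yield a linear system in the 2 coefficients.
Solving, h(x) = -4x.
Then h(3) = -12.

-12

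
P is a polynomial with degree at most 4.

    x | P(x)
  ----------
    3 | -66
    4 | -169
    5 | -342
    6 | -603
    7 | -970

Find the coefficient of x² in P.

First differences: -103, -173, -261, -367. Second differences: -70, -88, -106. Third differences: -18, -18.
Level-3 differences are constant, so P has degree 3.
Fitting a degree-3 polynomial gives P(x) = -3x³ + x² + x + 3.
The coefficient of x² is 1.

1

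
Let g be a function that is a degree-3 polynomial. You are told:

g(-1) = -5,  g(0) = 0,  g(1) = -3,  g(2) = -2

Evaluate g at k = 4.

60

Write g(k) = ak³ + bk² + ck + d; the 4 given values yield a linear system in the 4 coefficients.
Solving, g(k) = 2k³ - 4k² - k.
Then g(4) = 60.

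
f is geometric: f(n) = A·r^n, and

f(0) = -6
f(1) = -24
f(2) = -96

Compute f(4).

Consecutive ratio: -24/(-6) = 4, and -96/(-24) = 4, so r = 4.
Then A·4^0 = -6 gives A = -6, and f(n) = -6·4^n.
f(4) = -6·4^4 = -1536.

-1536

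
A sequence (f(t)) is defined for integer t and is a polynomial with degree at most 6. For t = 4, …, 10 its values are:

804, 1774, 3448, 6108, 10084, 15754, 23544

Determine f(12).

47428

First differences: 970, 1674, 2660, 3976, 5670, 7790. Second differences: 704, 986, 1316, 1694, 2120. Third differences: 282, 330, 378, 426. Fourth differences: 48, 48, 48.
Level-4 differences are constant, so f has degree 4.
Fitting a degree-4 polynomial gives f(t) = 2t^4 + 3t³ + 5t² + 4t + 4.
Then f(12) = 47428.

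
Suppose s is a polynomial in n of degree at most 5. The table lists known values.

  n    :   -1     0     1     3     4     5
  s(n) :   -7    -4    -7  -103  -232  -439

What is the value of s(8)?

-1708

Write s(n) = an^5 + bn^4 + cn³ + dn² + en + p; the 6 given values yield a linear system in the 6 coefficients.
Solving, the top 2 coefficients vanish, and s(n) = -3n³ - 3n² + 3n - 4.
Then s(8) = -1708.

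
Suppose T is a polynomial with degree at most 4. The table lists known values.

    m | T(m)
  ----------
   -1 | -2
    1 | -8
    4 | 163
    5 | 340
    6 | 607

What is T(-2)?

-17

Write T(m) = am^4 + bm³ + cm² + dm + e; the 5 given values yield a linear system in the 5 coefficients.
Solving, the leading coefficient vanishes, and T(m) = 3m³ - 6m - 5.
Then T(-2) = -17.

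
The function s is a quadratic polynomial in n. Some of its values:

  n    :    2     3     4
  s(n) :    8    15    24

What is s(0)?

0

Write s(n) = an² + bn + c; the 3 given values yield a linear system in the 3 coefficients.
Solving, s(n) = n² + 2n.
The constant term is s(0) = 0.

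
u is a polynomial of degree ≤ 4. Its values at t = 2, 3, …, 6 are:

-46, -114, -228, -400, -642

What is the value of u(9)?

Write u(t) = at^4 + bt³ + ct² + dt + e; the 5 given values yield a linear system in the 5 coefficients.
Solving, the leading coefficient vanishes, and u(t) = -2t³ - 5t² - 5t.
Then u(9) = -1908.

-1908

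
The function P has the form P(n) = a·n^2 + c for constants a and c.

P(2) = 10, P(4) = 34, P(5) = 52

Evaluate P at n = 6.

74

From P(2) = 10 and P(4) = 34: 4a + c = 10 and 16a + c = 34.
Subtracting: 12a = 24, so a = 2; then c = 10 − 2·4 = 2.
So P(n) = 2n² + 2, and P(6) = 74.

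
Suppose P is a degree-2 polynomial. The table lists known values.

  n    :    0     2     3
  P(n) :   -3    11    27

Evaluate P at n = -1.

-1

Write P(n) = an² + bn + c; the 3 given values yield a linear system in the 3 coefficients.
Solving, P(n) = 3n² + n - 3.
Then P(-1) = -1.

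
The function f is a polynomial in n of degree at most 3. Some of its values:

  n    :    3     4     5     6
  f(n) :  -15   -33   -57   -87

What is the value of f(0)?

Write f(n) = an³ + bn² + cn + d; the 4 given values yield a linear system in the 4 coefficients.
Solving, the leading coefficient vanishes, and f(n) = -3n² + 3n + 3.
Then f(0) = 3.

3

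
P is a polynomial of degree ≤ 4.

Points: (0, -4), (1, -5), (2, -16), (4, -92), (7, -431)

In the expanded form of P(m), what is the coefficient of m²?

-2

Write P(m) = am^4 + bm³ + cm² + dm + e; the 5 given values yield a linear system in the 5 coefficients.
Solving, the leading coefficient vanishes, and P(m) = -m³ - 2m² + 2m - 4.
The coefficient of m² is -2.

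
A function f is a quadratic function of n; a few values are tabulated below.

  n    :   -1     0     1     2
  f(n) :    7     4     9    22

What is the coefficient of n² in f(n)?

4

First differences: -3, 5, 13. Second differences: 8, 8.
Level-2 differences are constant, so f has degree 2.
Fitting a degree-2 polynomial gives f(n) = 4n² + n + 4.
The coefficient of n² is 4.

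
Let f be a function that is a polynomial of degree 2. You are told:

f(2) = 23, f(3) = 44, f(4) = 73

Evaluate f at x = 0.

5

Write f(x) = ax² + bx + c; the 3 given values yield a linear system in the 3 coefficients.
Solving, f(x) = 4x² + x + 5.
Then f(0) = 5.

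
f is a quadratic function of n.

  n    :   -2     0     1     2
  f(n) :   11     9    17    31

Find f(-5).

59

Write f(n) = an² + bn + c; the 4 given values yield a linear system in the 3 coefficients.
Solving, f(n) = 3n² + 5n + 9.
Then f(-5) = 59.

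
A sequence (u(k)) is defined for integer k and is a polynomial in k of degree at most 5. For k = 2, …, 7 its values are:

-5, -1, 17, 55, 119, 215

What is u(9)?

527

Write u(k) = ak^5 + bk^4 + ck³ + dk² + ek + p; the 6 given values yield a linear system in the 6 coefficients.
Solving, the top 2 coefficients vanish, and u(k) = k³ - 2k² - 5k + 5.
Then u(9) = 527.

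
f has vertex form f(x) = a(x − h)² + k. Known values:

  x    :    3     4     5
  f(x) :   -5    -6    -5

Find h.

4

First differences -1, 1; second difference 2 = 2a, so a = 1.
Expanding, the x-coefficient is −2ah = -2h; matching it to the data gives h = 4, and then k = -6.
So f(x) = 1(x − 4)² − 6.
Hence h = 4.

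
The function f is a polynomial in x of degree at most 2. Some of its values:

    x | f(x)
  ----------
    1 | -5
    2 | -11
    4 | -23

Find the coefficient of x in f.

-6

Write f(x) = ax² + bx + c; the 3 given values yield a linear system in the 3 coefficients.
Solving, the leading coefficient vanishes, and f(x) = -6x + 1.
The coefficient of x is -6.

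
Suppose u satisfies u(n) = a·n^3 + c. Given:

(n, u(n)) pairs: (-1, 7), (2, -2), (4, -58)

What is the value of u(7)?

From u(-1) = 7 and u(2) = -2: -1a + c = 7 and 8a + c = -2.
Subtracting: 9a = -9, so a = -1; then c = 7 − (-1)·(-1) = 6.
So u(n) = -1n³ + 6, and u(7) = -337.

-337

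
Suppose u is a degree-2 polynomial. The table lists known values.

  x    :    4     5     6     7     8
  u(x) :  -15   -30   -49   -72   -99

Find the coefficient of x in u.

First differences: -15, -19, -23, -27. Second differences: -4, -4, -4.
Level-2 differences are constant, so u has degree 2.
Fitting a degree-2 polynomial gives u(x) = -2x² + 3x + 5.
The coefficient of x is 3.

3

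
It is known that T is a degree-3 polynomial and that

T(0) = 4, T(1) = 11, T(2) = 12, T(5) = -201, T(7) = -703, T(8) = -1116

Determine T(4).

-76

Write T(n) = an³ + bn² + cn + d; the 6 given values yield a linear system in the 4 coefficients.
Solving, T(n) = -3n³ + 6n² + 4n + 4.
Then T(4) = -76.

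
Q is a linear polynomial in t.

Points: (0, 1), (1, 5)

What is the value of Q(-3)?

Write Q(t) = at + b; the 2 given values yield a linear system in the 2 coefficients.
Solving, Q(t) = 4t + 1.
Then Q(-3) = -11.

-11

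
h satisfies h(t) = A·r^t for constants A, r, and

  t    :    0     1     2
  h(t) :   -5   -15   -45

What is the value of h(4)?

-405

Consecutive ratio: -15/(-5) = 3, and -45/(-15) = 3, so r = 3.
Then A·3^0 = -5 gives A = -5, and h(t) = -5·3^t.
h(4) = -5·3^4 = -405.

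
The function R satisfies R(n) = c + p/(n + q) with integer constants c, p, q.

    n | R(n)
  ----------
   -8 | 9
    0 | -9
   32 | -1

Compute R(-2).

-18

(R(n) − c)(n + q) = p for each data point; the three points give a linear system in c and q, then p follows.
Solving: c = 0, q = 4, p = -36, so R(n) = -36/(n + 4).
Then R(-2) = 0 − 36/2 = -18.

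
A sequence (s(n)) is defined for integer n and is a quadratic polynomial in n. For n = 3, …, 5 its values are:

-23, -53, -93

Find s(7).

Write s(n) = an² + bn + c; the 3 given values yield a linear system in the 3 coefficients.
Solving, s(n) = -5n² + 5n + 7.
Then s(7) = -203.

-203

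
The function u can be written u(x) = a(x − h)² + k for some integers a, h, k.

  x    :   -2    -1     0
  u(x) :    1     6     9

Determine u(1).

First differences 5, 3; second difference -2 = 2a, so a = -1.
Expanding, the x-coefficient is −2ah = 2h; matching it to the data gives h = 1, and then k = 10.
So u(x) = -1(x − 1)² + 10.
u(1) = -1·0² + 10 = 10.

10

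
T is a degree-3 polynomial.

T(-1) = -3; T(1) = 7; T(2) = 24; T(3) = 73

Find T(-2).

Write T(m) = am³ + bm² + cm + d; the 4 given values yield a linear system in the 4 coefficients.
Solving, T(m) = 3m³ - 2m² + 2m + 4.
Then T(-2) = -32.

-32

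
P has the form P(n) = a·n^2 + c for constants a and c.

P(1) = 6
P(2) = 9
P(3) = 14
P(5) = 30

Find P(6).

41

From P(1) = 6 and P(2) = 9: 1a + c = 6 and 4a + c = 9.
Subtracting: 3a = 3, so a = 1; then c = 6 − 1·1 = 5.
So P(n) = 1n² + 5, and P(6) = 41.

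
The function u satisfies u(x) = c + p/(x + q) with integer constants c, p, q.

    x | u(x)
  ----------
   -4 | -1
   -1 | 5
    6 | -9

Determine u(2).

-25

(u(x) − c)(x + q) = p for each data point; the three points give a linear system in c and q, then p follows.
Solving: c = -5, q = -1, p = -20, so u(x) = -5 − 20/(x − 1).
Then u(2) = -5 − 20/1 = -25.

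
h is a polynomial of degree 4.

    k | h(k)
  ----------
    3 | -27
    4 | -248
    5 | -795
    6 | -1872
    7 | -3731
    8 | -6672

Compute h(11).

-25707

First differences: -221, -547, -1077, -1859, -2941. Second differences: -326, -530, -782, -1082. Third differences: -204, -252, -300. Fourth differences: -48, -48.
Level-4 differences are constant, so h has degree 4.
Fitting a degree-4 polynomial gives h(k) = -2k^4 + 2k³ + 7k² + 6k.
Then h(11) = -25707.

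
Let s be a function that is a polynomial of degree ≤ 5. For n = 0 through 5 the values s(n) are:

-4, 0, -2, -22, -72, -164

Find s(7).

First differences: 4, -2, -20, -50, -92. Second differences: -6, -18, -30, -42. Third differences: -12, -12, -12.
Level-3 differences are constant, so s has degree 3.
Fitting a degree-3 polynomial gives s(n) = -2n³ + 3n² + 3n - 4.
Then s(7) = -522.

-522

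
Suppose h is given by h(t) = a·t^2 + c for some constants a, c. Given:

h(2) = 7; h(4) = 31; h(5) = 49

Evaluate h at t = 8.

127

From h(2) = 7 and h(4) = 31: 4a + c = 7 and 16a + c = 31.
Subtracting: 12a = 24, so a = 2; then c = 7 − 2·4 = -1.
So h(t) = 2t² − 1, and h(8) = 127.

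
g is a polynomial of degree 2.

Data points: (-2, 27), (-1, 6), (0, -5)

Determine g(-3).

58

Write g(n) = an² + bn + c; the 3 given values yield a linear system in the 3 coefficients.
Solving, g(n) = 5n² - 6n - 5.
Then g(-3) = 58.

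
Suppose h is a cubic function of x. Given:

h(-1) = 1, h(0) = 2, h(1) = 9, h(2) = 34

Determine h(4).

186

Write h(x) = ax³ + bx² + cx + d; the 4 given values yield a linear system in the 4 coefficients.
Solving, h(x) = 2x³ + 3x² + 2x + 2.
Then h(4) = 186.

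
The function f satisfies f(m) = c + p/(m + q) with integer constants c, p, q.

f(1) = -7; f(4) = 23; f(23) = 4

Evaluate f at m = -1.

(f(m) − c)(m + q) = p for each data point; the three points give a linear system in c and q, then p follows.
Solving: c = 3, q = -3, p = 20, so f(m) = 3 + 20/(m − 3).
Then f(-1) = 3 + 20/(-4) = -2.

-2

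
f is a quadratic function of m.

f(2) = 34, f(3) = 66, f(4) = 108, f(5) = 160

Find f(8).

Write f(m) = am² + bm + c; the 4 given values yield a linear system in the 3 coefficients.
Solving, f(m) = 5m² + 7m.
Then f(8) = 376.

376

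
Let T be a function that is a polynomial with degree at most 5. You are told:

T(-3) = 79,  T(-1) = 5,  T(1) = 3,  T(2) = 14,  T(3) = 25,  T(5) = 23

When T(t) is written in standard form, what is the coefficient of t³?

Write T(t) = at^5 + bt^4 + ct³ + dt² + et + p; the 6 given values yield a linear system in the 6 coefficients.
Solving, the top 2 coefficients vanish, and T(t) = -t³ + 6t² - 2.
The coefficient of t³ is -1.

-1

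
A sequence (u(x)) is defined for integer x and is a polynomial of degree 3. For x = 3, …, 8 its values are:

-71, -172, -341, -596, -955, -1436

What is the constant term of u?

First differences: -101, -169, -255, -359, -481. Second differences: -68, -86, -104, -122. Third differences: -18, -18, -18.
Level-3 differences are constant, so u has degree 3.
Fitting a degree-3 polynomial gives u(x) = -3x³ + 2x² - 4x + 4.
The constant term is u(0) = 4.

4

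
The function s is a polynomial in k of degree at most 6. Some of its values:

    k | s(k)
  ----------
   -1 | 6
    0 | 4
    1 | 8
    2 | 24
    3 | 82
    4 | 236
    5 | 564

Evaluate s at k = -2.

32

First differences: -2, 4, 16, 58, 154, 328. Second differences: 6, 12, 42, 96, 174. Third differences: 6, 30, 54, 78. Fourth differences: 24, 24, 24.
Level-4 differences are constant, so s has degree 4.
Fitting a degree-4 polynomial gives s(k) = k^4 - k³ + 2k² + 2k + 4.
Then s(-2) = 32.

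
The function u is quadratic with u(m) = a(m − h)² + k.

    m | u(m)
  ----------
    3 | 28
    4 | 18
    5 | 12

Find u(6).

10

First differences -10, -6; second difference 4 = 2a, so a = 2.
Expanding, the m-coefficient is −2ah = -4h; matching it to the data gives h = 6, and then k = 10.
So u(m) = 2(m − 6)² + 10.
u(6) = 2·0² + 10 = 10.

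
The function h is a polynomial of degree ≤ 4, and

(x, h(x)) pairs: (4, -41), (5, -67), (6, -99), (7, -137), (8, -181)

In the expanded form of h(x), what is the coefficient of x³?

First differences: -26, -32, -38, -44. Second differences: -6, -6, -6.
Level-2 differences are constant, so h has degree 2.
Fitting a degree-2 polynomial gives h(x) = -3x² + x + 3.
The coefficient of x³ is 0.

0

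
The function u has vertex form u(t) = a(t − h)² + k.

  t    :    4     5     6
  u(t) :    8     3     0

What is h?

First differences -5, -3; second difference 2 = 2a, so a = 1.
Expanding, the t-coefficient is −2ah = -2h; matching it to the data gives h = 7, and then k = -1.
So u(t) = 1(t − 7)² − 1.
Hence h = 7.

7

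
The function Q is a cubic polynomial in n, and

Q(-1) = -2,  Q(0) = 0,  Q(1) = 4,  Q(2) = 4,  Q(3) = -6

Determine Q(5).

-80

Write Q(n) = an³ + bn² + cn + d; the 5 given values yield a linear system in the 4 coefficients.
Solving, Q(n) = -n³ + n² + 4n.
Then Q(5) = -80.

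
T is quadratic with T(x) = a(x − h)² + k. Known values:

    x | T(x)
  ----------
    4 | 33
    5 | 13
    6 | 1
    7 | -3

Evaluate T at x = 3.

First differences -20, -12, -4; second difference 8 = 2a, so a = 4.
Expanding, the x-coefficient is −2ah = -8h; matching it to the data gives h = 7, and then k = -3.
So T(x) = 4(x − 7)² − 3.
T(3) = 4·(-4)² − 3 = 61.

61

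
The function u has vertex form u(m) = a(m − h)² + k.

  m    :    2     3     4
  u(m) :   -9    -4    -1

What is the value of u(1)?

-16

First differences 5, 3; second difference -2 = 2a, so a = -1.
Expanding, the m-coefficient is −2ah = 2h; matching it to the data gives h = 5, and then k = 0.
So u(m) = -1(m − 5)² + 0.
u(1) = -1·(-4)² + 0 = -16.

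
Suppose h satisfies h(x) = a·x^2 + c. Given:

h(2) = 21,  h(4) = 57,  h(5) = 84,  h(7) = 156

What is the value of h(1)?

From h(2) = 21 and h(4) = 57: 4a + c = 21 and 16a + c = 57.
Subtracting: 12a = 36, so a = 3; then c = 21 − 3·4 = 9.
So h(x) = 3x² + 9, and h(1) = 12.

12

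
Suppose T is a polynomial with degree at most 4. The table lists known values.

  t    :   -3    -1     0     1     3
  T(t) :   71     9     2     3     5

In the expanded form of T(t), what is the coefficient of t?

Write T(t) = at^4 + bt³ + ct² + dt + e; the 5 given values yield a linear system in the 5 coefficients.
Solving, the leading coefficient vanishes, and T(t) = -t³ + 4t² - 2t + 2.
The coefficient of t is -2.

-2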